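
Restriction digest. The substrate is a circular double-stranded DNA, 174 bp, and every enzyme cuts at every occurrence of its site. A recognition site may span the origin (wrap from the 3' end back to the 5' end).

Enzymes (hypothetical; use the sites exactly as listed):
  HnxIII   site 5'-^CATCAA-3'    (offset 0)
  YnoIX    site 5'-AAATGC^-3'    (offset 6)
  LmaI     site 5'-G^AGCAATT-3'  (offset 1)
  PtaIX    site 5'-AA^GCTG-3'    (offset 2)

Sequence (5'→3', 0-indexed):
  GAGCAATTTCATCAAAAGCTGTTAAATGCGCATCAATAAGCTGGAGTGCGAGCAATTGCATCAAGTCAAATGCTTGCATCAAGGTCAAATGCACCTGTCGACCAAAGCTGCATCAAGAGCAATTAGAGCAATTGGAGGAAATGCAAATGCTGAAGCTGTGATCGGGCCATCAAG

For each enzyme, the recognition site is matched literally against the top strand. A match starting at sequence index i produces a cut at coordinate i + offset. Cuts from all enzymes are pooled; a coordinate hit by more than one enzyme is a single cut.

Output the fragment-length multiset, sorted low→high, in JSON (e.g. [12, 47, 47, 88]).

[1,3,4,4,6,7,8,8,8,8,9,9,11,12,13,14,15,16,18]

Per-enzyme occurrences:
  HnxIII (CATCAA, off=0): starts [9, 30, 58, 76, 110, 167] → cuts [9, 30, 58, 76, 110, 167]
  YnoIX (AAATGC, off=6): starts [23, 67, 86, 138, 144] → cuts [29, 73, 92, 144, 150]
  LmaI (GAGCAATT, off=1): starts [0, 49, 116, 125] → cuts [1, 50, 117, 126]
  PtaIX (AAGCTG, off=2): starts [15, 37, 104, 152] → cuts [17, 39, 106, 154]

All cut coordinates (distinct, sorted): [1, 9, 17, 29, 30, 39, 50, 58, 73, 76, 92, 106, 110, 117, 126, 144, 150, 154, 167]

Fragments:
  1→9: 8 bp
  9→17: 8 bp
  17→29: 12 bp
  29→30: 1 bp
  30→39: 9 bp
  39→50: 11 bp
  50→58: 8 bp
  58→73: 15 bp
  73→76: 3 bp
  76→92: 16 bp
  92→106: 14 bp
  106→110: 4 bp
  110→117: 7 bp
  117→126: 9 bp
  126→144: 18 bp
  144→150: 6 bp
  150→154: 4 bp
  154→167: 13 bp
  167→1 (wrap): 174-167+1 = 8 bp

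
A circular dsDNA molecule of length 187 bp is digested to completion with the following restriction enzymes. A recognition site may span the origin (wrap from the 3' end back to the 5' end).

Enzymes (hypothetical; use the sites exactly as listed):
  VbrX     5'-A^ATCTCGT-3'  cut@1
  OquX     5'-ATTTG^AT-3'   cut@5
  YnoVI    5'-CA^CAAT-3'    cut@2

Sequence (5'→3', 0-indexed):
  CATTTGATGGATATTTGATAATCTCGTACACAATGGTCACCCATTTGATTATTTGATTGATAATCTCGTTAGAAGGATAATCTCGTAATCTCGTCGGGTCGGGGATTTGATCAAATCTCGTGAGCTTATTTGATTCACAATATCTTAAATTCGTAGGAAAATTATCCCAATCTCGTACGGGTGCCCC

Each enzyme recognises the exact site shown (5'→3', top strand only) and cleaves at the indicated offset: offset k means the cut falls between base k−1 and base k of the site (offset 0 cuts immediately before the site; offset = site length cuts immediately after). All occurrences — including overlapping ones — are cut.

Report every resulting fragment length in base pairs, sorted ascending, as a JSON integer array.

[3,5,5,7,8,8,10,11,17,17,18,22,24,32]

Scan for sites:
  VbrX (AATCTCGT, off=1): starts [19, 61, 78, 86, 113, 168] → cuts [20, 62, 79, 87, 114, 169]
  OquX (ATTTGAT, off=5): starts [1, 12, 42, 50, 104, 127] → cuts [6, 17, 47, 55, 109, 132]
  YnoVI (CACAAT, off=2): starts [28, 135] → cuts [30, 137]

All cut coordinates (distinct, sorted): [6, 17, 20, 30, 47, 55, 62, 79, 87, 109, 114, 132, 137, 169]

Fragments:
  6→17: 11 bp
  17→20: 3 bp
  20→30: 10 bp
  30→47: 17 bp
  47→55: 8 bp
  55→62: 7 bp
  62→79: 17 bp
  79→87: 8 bp
  87→109: 22 bp
  109→114: 5 bp
  114→132: 18 bp
  132→137: 5 bp
  137→169: 32 bp
  169→6 (wrap): 187-169+6 = 24 bp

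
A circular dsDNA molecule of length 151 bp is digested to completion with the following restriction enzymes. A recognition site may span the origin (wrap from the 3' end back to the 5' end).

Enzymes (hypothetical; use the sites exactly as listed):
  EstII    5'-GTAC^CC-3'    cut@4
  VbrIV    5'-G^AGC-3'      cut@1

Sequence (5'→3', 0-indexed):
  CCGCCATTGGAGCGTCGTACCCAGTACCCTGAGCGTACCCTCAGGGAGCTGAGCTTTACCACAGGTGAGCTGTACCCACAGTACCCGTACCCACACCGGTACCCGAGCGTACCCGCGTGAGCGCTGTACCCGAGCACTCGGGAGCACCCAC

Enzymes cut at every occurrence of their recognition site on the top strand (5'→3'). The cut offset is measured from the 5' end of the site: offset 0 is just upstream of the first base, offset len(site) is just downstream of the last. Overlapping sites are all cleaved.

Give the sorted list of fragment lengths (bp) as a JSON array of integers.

Site scan:
  EstII GTACCC/4: at [16, 23, 34, 71, 80, 86, 98, 108, 125] ⇒ [20, 27, 38, 75, 84, 90, 102, 112, 129]
  VbrIV GAGC/1: at [9, 30, 45, 50, 66, 104, 118, 131, 141] ⇒ [10, 31, 46, 51, 67, 105, 119, 132, 142]

Pooled cuts: [10, 20, 27, 31, 38, 46, 51, 67, 75, 84, 90, 102, 105, 112, 119, 129, 132, 142]

Fragments:
  10→20: 10 bp
  20→27: 7 bp
  27→31: 4 bp
  31→38: 7 bp
  38→46: 8 bp
  46→51: 5 bp
  51→67: 16 bp
  67→75: 8 bp
  75→84: 9 bp
  84→90: 6 bp
  90→102: 12 bp
  102→105: 3 bp
  105→112: 7 bp
  112→119: 7 bp
  119→129: 10 bp
  129→132: 3 bp
  132→142: 10 bp
  142→10 (wrap): 151-142+10 = 19 bp

[3,3,4,5,6,7,7,7,7,8,8,9,10,10,10,12,16,19]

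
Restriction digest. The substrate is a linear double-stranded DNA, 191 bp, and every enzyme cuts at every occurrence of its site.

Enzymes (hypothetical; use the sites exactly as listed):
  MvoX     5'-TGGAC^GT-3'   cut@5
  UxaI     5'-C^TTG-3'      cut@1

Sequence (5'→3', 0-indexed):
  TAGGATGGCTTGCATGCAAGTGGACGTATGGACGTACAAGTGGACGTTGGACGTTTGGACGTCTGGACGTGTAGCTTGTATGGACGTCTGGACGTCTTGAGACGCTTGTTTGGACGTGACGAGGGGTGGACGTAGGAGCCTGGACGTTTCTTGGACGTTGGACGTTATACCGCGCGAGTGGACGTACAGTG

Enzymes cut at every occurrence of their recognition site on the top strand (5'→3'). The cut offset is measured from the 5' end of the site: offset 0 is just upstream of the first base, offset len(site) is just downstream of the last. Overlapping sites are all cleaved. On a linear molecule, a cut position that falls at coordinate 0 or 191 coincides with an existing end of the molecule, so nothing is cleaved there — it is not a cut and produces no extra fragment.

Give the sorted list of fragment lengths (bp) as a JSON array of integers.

[3,5,6,7,7,7,8,8,8,8,8,9,9,10,10,12,14,16,16,20]

Site scan:
  MvoX (TGGACGT, off=5): starts [20, 28, 40, 47, 55, 63, 80, 88, 110, 126, 140, 151, 158, 178] → cuts [25, 33, 45, 52, 60, 68, 85, 93, 115, 131, 145, 156, 163, 183]
  UxaI (CTTG, off=1): starts [8, 74, 95, 104, 149] → cuts [9, 75, 96, 105, 150]

Pooled cuts: [9, 25, 33, 45, 52, 60, 68, 75, 85, 93, 96, 105, 115, 131, 145, 150, 156, 163, 183]

Fragments:
  [0,9): 9 bp
  [9,25): 16 bp
  [25,33): 8 bp
  [33,45): 12 bp
  [45,52): 7 bp
  [52,60): 8 bp
  [60,68): 8 bp
  [68,75): 7 bp
  [75,85): 10 bp
  [85,93): 8 bp
  [93,96): 3 bp
  [96,105): 9 bp
  [105,115): 10 bp
  [115,131): 16 bp
  [131,145): 14 bp
  [145,150): 5 bp
  [150,156): 6 bp
  [156,163): 7 bp
  [163,183): 20 bp
  [183,191): 8 bp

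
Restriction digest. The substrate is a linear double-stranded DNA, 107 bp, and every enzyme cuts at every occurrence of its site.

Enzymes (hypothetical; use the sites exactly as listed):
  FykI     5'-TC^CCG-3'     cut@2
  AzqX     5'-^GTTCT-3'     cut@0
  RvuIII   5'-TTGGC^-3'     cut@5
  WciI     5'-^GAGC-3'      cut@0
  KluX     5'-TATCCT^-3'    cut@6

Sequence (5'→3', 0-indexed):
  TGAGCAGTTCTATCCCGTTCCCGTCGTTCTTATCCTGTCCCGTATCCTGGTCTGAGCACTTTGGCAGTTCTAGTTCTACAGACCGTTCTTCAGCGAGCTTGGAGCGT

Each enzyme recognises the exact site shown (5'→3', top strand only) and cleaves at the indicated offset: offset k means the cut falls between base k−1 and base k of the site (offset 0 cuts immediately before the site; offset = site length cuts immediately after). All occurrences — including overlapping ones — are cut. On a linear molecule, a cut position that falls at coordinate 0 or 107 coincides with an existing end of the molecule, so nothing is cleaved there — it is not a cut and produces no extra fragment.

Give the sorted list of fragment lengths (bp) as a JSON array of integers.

[1,1,3,5,5,5,6,6,6,7,8,9,10,11,12,12]

Per-enzyme occurrences:
  FykI TCCCG/2: at [12, 18, 37] ⇒ [14, 20, 39]
  AzqX GTTCT/0: at [6, 25, 66, 72, 84] ⇒ [6, 25, 66, 72, 84]
  RvuIII TTGGC/5: at [60] ⇒ [65]
  WciI GAGC/0: at [1, 53, 94, 101] ⇒ [1, 53, 94, 101]
  KluX TATCCT/6: at [30, 42] ⇒ [36, 48]

All cut coordinates (distinct, sorted): [1, 6, 14, 20, 25, 36, 39, 48, 53, 65, 66, 72, 84, 94, 101]

Fragment lengths:
  [0,1): 1 bp
  [1,6): 5 bp
  [6,14): 8 bp
  [14,20): 6 bp
  [20,25): 5 bp
  [25,36): 11 bp
  [36,39): 3 bp
  [39,48): 9 bp
  [48,53): 5 bp
  [53,65): 12 bp
  [65,66): 1 bp
  [66,72): 6 bp
  [72,84): 12 bp
  [84,94): 10 bp
  [94,101): 7 bp
  [101,107): 6 bp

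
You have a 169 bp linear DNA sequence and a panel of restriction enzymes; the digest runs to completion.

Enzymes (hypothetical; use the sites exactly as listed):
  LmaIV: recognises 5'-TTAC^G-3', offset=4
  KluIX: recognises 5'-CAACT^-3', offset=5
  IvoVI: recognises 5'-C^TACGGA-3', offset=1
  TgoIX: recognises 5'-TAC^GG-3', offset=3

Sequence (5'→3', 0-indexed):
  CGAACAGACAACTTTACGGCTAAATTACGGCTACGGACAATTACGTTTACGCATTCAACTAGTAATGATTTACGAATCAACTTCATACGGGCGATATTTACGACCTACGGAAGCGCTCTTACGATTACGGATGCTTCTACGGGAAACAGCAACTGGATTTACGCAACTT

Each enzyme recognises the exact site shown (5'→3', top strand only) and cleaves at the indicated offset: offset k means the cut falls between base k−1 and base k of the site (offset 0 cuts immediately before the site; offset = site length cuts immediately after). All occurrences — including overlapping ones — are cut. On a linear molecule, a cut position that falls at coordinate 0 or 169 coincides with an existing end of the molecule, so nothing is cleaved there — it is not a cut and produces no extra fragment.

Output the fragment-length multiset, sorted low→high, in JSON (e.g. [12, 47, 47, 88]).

[1,3,3,3,4,4,6,6,6,6,8,9,10,10,11,12,13,13,13,14,14]

Scan for sites:
  LmaIV (TTACG, off=4): starts [13, 24, 40, 46, 69, 97, 118, 124, 158] → cuts [17, 28, 44, 50, 73, 101, 122, 128, 162]
  KluIX (CAACT, off=5): starts [8, 55, 77, 149, 163] → cuts [13, 60, 82, 154, 168]
  IvoVI (CTACGGA, off=1): starts [30, 104] → cuts [31, 105]
  TgoIX (TACGG, off=3): starts [14, 25, 31, 85, 105, 125, 137] → cuts [17, 28, 34, 88, 108, 128, 140]

Pooled cuts: [13, 17, 28, 31, 34, 44, 50, 60, 73, 82, 88, 101, 105, 108, 122, 128, 140, 154, 162, 168]

Fragments:
  [0,13): 13 bp
  [13,17): 4 bp
  [17,28): 11 bp
  [28,31): 3 bp
  [31,34): 3 bp
  [34,44): 10 bp
  [44,50): 6 bp
  [50,60): 10 bp
  [60,73): 13 bp
  [73,82): 9 bp
  [82,88): 6 bp
  [88,101): 13 bp
  [101,105): 4 bp
  [105,108): 3 bp
  [108,122): 14 bp
  [122,128): 6 bp
  [128,140): 12 bp
  [140,154): 14 bp
  [154,162): 8 bp
  [162,168): 6 bp
  [168,169): 1 bp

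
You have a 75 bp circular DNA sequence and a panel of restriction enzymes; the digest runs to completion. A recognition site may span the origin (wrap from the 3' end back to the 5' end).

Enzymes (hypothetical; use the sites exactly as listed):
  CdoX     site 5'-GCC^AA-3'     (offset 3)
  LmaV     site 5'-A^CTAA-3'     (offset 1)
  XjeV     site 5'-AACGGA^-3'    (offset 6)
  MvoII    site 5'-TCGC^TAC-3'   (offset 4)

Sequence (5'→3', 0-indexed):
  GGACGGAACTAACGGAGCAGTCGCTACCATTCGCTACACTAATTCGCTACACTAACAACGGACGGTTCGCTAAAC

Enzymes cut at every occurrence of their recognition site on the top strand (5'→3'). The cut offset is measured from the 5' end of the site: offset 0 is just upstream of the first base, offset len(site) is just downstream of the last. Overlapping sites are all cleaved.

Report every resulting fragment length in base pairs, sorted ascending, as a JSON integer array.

Scan for sites:
  CdoX (GCCAA, off=3): no sites
  LmaV ACTAA/1: at [7, 37, 50] ⇒ [8, 38, 51]
  XjeV AACGGA/6: at [10, 56, 72] ⇒ [3, 16, 62]
  MvoII TCGCTAC/4: at [20, 30, 43] ⇒ [24, 34, 47]

All cut coordinates (distinct, sorted): [3, 8, 16, 24, 34, 38, 47, 51, 62]

Fragments:
  3→8: 5 bp
  8→16: 8 bp
  16→24: 8 bp
  24→34: 10 bp
  34→38: 4 bp
  38→47: 9 bp
  47→51: 4 bp
  51→62: 11 bp
  62→3 (wrap): 75-62+3 = 16 bp

[4,4,5,8,8,9,10,11,16]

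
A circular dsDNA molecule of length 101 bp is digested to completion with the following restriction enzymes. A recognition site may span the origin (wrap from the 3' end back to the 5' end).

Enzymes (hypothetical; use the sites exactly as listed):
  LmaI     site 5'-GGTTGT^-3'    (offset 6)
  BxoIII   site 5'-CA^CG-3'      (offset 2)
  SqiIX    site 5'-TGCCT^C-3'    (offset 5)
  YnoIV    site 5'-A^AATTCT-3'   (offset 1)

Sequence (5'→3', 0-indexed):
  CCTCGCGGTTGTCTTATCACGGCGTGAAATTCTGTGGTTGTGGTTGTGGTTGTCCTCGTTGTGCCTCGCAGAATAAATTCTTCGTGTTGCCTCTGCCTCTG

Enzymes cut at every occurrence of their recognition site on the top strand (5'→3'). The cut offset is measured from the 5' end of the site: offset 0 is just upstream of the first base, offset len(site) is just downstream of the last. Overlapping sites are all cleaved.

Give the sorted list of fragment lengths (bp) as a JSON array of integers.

Site scan:
  LmaI (GGTTGT, off=6): starts [6, 35, 41, 47] → cuts [12, 41, 47, 53]
  BxoIII (CACG, off=2): starts [17] → cuts [19]
  SqiIX (TGCCTC, off=5): starts [61, 87, 93, 99] → cuts [3, 66, 92, 98]
  YnoIV (AAATTCT, off=1): starts [26, 74] → cuts [27, 75]

Pooled cuts: [3, 12, 19, 27, 41, 47, 53, 66, 75, 92, 98]

Fragment lengths:
  3→12: 9 bp
  12→19: 7 bp
  19→27: 8 bp
  27→41: 14 bp
  41→47: 6 bp
  47→53: 6 bp
  53→66: 13 bp
  66→75: 9 bp
  75→92: 17 bp
  92→98: 6 bp
  98→3 (wrap): 101-98+3 = 6 bp

[6,6,6,6,7,8,9,9,13,14,17]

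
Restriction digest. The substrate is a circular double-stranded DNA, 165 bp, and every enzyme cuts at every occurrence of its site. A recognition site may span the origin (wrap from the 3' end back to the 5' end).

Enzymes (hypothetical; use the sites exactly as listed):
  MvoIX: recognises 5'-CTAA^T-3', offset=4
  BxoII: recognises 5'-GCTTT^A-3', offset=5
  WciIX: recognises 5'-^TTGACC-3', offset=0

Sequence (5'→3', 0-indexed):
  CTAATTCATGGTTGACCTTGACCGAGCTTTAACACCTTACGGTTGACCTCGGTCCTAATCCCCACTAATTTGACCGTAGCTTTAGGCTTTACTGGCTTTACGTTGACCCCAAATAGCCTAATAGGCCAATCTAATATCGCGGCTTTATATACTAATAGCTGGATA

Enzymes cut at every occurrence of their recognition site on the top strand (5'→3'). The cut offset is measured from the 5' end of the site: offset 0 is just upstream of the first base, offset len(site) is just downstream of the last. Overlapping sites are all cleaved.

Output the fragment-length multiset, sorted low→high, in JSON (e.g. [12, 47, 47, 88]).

Per-enzyme occurrences:
  MvoIX CTAAT/4: at [0, 54, 64, 117, 130, 151] ⇒ [4, 58, 68, 121, 134, 155]
  BxoII GCTTTA/5: at [25, 78, 85, 94, 141] ⇒ [30, 83, 90, 99, 146]
  WciIX TTGACC/0: at [11, 17, 42, 69, 102] ⇒ [11, 17, 42, 69, 102]

Pooled cuts: [4, 11, 17, 30, 42, 58, 68, 69, 83, 90, 99, 102, 121, 134, 146, 155]

Fragment lengths:
  4→11: 7 bp
  11→17: 6 bp
  17→30: 13 bp
  30→42: 12 bp
  42→58: 16 bp
  58→68: 10 bp
  68→69: 1 bp
  69→83: 14 bp
  83→90: 7 bp
  90→99: 9 bp
  99→102: 3 bp
  102→121: 19 bp
  121→134: 13 bp
  134→146: 12 bp
  146→155: 9 bp
  155→4 (wrap): 165-155+4 = 14 bp

[1,3,6,7,7,9,9,10,12,12,13,13,14,14,16,19]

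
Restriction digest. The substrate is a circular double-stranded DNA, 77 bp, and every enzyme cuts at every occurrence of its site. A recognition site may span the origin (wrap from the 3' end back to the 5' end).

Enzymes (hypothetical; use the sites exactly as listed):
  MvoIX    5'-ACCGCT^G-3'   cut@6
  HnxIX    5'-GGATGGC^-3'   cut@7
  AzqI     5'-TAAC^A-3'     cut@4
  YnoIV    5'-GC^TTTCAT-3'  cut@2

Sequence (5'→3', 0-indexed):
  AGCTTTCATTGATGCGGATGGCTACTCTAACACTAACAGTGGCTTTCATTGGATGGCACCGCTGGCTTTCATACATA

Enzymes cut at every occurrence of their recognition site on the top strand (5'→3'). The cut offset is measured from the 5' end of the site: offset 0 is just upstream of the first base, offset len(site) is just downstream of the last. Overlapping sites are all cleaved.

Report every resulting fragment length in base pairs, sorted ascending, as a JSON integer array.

Scan for sites:
  MvoIX (ACCGCTG, off=6): starts [57] → cuts [63]
  HnxIX (GGATGGC, off=7): starts [15, 50] → cuts [22, 57]
  AzqI (TAACA, off=4): starts [27, 33] → cuts [31, 37]
  YnoIV (GCTTTCAT, off=2): starts [1, 41, 64] → cuts [3, 43, 66]

Pooled cuts: [3, 22, 31, 37, 43, 57, 63, 66]

Fragment lengths:
  3→22: 19 bp
  22→31: 9 bp
  31→37: 6 bp
  37→43: 6 bp
  43→57: 14 bp
  57→63: 6 bp
  63→66: 3 bp
  66→3 (wrap): 77-66+3 = 14 bp

[3,6,6,6,9,14,14,19]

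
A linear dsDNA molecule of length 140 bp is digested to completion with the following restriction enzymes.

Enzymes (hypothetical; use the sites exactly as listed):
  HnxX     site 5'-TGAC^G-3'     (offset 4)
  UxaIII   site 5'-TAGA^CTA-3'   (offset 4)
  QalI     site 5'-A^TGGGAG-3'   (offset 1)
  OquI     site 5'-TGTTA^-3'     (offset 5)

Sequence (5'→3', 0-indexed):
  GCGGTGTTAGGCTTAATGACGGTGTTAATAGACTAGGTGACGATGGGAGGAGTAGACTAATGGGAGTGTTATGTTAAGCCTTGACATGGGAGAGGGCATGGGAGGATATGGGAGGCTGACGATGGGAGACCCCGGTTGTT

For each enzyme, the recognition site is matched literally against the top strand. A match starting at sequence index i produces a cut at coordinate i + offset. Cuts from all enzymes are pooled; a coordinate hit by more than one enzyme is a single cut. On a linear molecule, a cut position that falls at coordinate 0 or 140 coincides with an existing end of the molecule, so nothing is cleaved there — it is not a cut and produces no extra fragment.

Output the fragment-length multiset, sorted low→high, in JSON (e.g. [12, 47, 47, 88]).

Per-enzyme occurrences:
  HnxX (TGACG, off=4): starts [16, 37, 116] → cuts [20, 41, 120]
  UxaIII (TAGACTA, off=4): starts [28, 52] → cuts [32, 56]
  QalI (ATGGGAG, off=1): starts [42, 59, 85, 97, 107, 121] → cuts [43, 60, 86, 98, 108, 122]
  OquI (TGTTA, off=5): starts [4, 22, 66, 71] → cuts [9, 27, 71, 76]

Pooled cuts: [9, 20, 27, 32, 41, 43, 56, 60, 71, 76, 86, 98, 108, 120, 122]

Fragments:
  [0,9): 9 bp
  [9,20): 11 bp
  [20,27): 7 bp
  [27,32): 5 bp
  [32,41): 9 bp
  [41,43): 2 bp
  [43,56): 13 bp
  [56,60): 4 bp
  [60,71): 11 bp
  [71,76): 5 bp
  [76,86): 10 bp
  [86,98): 12 bp
  [98,108): 10 bp
  [108,120): 12 bp
  [120,122): 2 bp
  [122,140): 18 bp

[2,2,4,5,5,7,9,9,10,10,11,11,12,12,13,18]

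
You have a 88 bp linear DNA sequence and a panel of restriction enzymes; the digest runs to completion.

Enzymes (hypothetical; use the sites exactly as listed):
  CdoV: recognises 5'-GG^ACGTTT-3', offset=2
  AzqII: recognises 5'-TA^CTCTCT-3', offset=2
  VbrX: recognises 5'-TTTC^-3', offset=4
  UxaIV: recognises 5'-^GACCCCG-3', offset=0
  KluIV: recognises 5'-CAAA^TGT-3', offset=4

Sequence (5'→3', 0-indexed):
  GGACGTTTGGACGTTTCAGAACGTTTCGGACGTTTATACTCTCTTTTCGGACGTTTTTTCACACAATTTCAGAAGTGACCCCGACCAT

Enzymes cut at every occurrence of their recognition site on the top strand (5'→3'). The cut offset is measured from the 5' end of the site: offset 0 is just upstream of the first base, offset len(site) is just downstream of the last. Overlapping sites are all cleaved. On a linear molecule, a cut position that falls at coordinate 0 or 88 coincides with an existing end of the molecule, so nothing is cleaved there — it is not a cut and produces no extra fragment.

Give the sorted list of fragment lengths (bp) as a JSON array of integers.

[2,2,2,6,7,8,9,10,10,10,10,12]

Per-enzyme occurrences:
  CdoV GGACGTTT/2: at [0, 8, 27, 48] ⇒ [2, 10, 29, 50]
  AzqII TACTCTCT/2: at [36] ⇒ [38]
  VbrX TTTC/4: at [13, 23, 44, 56, 66] ⇒ [17, 27, 48, 60, 70]
  UxaIV GACCCCG/0: at [76] ⇒ [76]
  KluIV (CAAATGT, off=4): no sites

Pooled cuts: [2, 10, 17, 27, 29, 38, 48, 50, 60, 70, 76]

Fragments:
  [0,2): 2 bp
  [2,10): 8 bp
  [10,17): 7 bp
  [17,27): 10 bp
  [27,29): 2 bp
  [29,38): 9 bp
  [38,48): 10 bp
  [48,50): 2 bp
  [50,60): 10 bp
  [60,70): 10 bp
  [70,76): 6 bp
  [76,88): 12 bp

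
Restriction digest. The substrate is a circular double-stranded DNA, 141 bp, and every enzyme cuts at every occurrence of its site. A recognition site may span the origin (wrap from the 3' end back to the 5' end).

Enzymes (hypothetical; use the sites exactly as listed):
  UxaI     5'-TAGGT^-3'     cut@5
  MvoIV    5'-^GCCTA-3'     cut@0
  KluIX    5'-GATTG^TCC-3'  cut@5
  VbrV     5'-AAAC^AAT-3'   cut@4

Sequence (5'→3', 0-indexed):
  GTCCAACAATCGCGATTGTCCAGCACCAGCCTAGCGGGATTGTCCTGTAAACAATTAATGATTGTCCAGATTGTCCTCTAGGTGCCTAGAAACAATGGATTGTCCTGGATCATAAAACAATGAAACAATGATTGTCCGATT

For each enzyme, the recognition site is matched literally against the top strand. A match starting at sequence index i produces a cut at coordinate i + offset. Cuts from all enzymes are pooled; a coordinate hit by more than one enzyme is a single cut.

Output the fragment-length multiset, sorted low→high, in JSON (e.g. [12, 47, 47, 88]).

[8,8,8,9,9,10,10,10,10,12,14,16,17]

Per-enzyme occurrences:
  UxaI (TAGGT, off=5): starts [78] → cuts [83]
  MvoIV (GCCTA, off=0): starts [28, 83] → cuts [28, 83]
  KluIX (GATTGTCC, off=5): starts [13, 37, 59, 68, 97, 129, 137] → cuts [1, 18, 42, 64, 73, 102, 134]
  VbrV (AAACAAT, off=4): starts [48, 89, 114, 122] → cuts [52, 93, 118, 126]

Pooled cuts: [1, 18, 28, 42, 52, 64, 73, 83, 93, 102, 118, 126, 134]

Fragments:
  1→18: 17 bp
  18→28: 10 bp
  28→42: 14 bp
  42→52: 10 bp
  52→64: 12 bp
  64→73: 9 bp
  73→83: 10 bp
  83→93: 10 bp
  93→102: 9 bp
  102→118: 16 bp
  118→126: 8 bp
  126→134: 8 bp
  134→1 (wrap): 141-134+1 = 8 bp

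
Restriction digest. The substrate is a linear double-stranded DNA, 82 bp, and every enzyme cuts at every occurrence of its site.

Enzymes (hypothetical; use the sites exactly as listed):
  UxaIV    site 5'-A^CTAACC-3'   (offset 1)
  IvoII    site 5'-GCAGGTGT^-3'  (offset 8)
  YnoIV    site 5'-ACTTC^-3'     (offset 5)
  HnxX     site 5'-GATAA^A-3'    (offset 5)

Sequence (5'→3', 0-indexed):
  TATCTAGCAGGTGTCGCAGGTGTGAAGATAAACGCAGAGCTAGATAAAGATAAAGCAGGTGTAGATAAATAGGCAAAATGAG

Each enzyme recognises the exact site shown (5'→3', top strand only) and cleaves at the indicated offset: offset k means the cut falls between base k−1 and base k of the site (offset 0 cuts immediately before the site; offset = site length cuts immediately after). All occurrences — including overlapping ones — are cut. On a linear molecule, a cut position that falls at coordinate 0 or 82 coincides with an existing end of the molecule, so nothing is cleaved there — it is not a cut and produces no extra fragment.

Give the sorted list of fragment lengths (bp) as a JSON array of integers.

Site scan:
  UxaIV (ACTAACC, off=1): no sites
  IvoII GCAGGTGT/8: at [6, 15, 54] ⇒ [14, 23, 62]
  YnoIV (ACTTC, off=5): no sites
  HnxX GATAAA/5: at [26, 42, 48, 63] ⇒ [31, 47, 53, 68]

Pooled cuts: [14, 23, 31, 47, 53, 62, 68]

Fragment lengths:
  [0,14): 14 bp
  [14,23): 9 bp
  [23,31): 8 bp
  [31,47): 16 bp
  [47,53): 6 bp
  [53,62): 9 bp
  [62,68): 6 bp
  [68,82): 14 bp

[6,6,8,9,9,14,14,16]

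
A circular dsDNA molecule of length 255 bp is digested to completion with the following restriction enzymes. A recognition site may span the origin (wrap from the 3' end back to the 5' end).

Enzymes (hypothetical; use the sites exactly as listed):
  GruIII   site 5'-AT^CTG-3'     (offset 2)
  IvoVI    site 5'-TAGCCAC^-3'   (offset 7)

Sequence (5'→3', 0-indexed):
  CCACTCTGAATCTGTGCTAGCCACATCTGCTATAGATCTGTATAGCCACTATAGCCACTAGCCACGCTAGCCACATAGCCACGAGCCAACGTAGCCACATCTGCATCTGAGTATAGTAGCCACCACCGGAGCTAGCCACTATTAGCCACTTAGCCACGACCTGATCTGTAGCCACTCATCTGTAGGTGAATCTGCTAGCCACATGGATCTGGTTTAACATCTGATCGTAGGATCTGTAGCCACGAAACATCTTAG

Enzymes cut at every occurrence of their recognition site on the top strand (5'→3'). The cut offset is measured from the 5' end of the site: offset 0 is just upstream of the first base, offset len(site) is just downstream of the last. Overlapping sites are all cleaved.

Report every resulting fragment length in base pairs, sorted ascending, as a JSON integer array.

Site scan:
  GruIII (ATCTG, off=2): starts [9, 24, 35, 98, 104, 163, 177, 189, 206, 218, 231] → cuts [11, 26, 37, 100, 106, 165, 179, 191, 208, 220, 233]
  IvoVI (TAGCCAC, off=7): starts [17, 42, 51, 58, 67, 75, 91, 116, 132, 142, 150, 168, 195, 236, 252] → cuts [4, 24, 49, 58, 65, 74, 82, 98, 123, 139, 149, 157, 175, 202, 243]

All cut coordinates (distinct, sorted): [4, 11, 24, 26, 37, 49, 58, 65, 74, 82, 98, 100, 106, 123, 139, 149, 157, 165, 175, 179, 191, 202, 208, 220, 233, 243]

Fragments:
  4→11: 7 bp
  11→24: 13 bp
  24→26: 2 bp
  26→37: 11 bp
  37→49: 12 bp
  49→58: 9 bp
  58→65: 7 bp
  65→74: 9 bp
  74→82: 8 bp
  82→98: 16 bp
  98→100: 2 bp
  100→106: 6 bp
  106→123: 17 bp
  123→139: 16 bp
  139→149: 10 bp
  149→157: 8 bp
  157→165: 8 bp
  165→175: 10 bp
  175→179: 4 bp
  179→191: 12 bp
  191→202: 11 bp
  202→208: 6 bp
  208→220: 12 bp
  220→233: 13 bp
  233→243: 10 bp
  243→4 (wrap): 255-243+4 = 16 bp

[2,2,4,6,6,7,7,8,8,8,9,9,10,10,10,11,11,12,12,12,13,13,16,16,16,17]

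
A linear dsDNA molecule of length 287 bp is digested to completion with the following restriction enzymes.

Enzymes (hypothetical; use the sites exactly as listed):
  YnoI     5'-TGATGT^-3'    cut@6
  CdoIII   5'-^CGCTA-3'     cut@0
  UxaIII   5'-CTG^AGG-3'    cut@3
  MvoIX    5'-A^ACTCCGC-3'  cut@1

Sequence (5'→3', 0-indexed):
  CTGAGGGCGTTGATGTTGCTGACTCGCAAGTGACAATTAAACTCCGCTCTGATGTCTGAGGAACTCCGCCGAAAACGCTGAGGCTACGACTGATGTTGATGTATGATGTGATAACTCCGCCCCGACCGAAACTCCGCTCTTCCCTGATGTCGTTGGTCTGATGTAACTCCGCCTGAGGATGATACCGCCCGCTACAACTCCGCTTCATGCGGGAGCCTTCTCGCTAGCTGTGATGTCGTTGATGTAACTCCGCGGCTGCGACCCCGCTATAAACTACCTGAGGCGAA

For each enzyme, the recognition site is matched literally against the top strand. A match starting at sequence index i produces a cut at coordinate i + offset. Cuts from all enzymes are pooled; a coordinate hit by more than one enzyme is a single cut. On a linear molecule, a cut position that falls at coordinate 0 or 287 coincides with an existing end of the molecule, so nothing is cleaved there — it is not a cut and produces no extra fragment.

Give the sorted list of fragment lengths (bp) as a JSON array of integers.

[1,1,3,3,4,4,6,7,7,7,9,10,13,14,14,15,15,16,16,17,18,18,20,24,25]

Per-enzyme occurrences:
  YnoI (TGATGT, off=6): starts [10, 49, 90, 96, 103, 144, 158, 230, 239] → cuts [16, 55, 96, 102, 109, 150, 164, 236, 245]
  CdoIII (CGCTA, off=0): starts [189, 221, 264] → cuts [189, 221, 264]
  UxaIII (CTGAGG, off=3): starts [0, 55, 77, 172, 277] → cuts [3, 58, 80, 175, 280]
  MvoIX (AACTCCGC, off=1): starts [39, 61, 112, 129, 164, 195, 245] → cuts [40, 62, 113, 130, 165, 196, 246]

All cut coordinates (distinct, sorted): [3, 16, 40, 55, 58, 62, 80, 96, 102, 109, 113, 130, 150, 164, 165, 175, 189, 196, 221, 236, 245, 246, 264, 280]

Fragments:
  [0,3): 3 bp
  [3,16): 13 bp
  [16,40): 24 bp
  [40,55): 15 bp
  [55,58): 3 bp
  [58,62): 4 bp
  [62,80): 18 bp
  [80,96): 16 bp
  [96,102): 6 bp
  [102,109): 7 bp
  [109,113): 4 bp
  [113,130): 17 bp
  [130,150): 20 bp
  [150,164): 14 bp
  [164,165): 1 bp
  [165,175): 10 bp
  [175,189): 14 bp
  [189,196): 7 bp
  [196,221): 25 bp
  [221,236): 15 bp
  [236,245): 9 bp
  [245,246): 1 bp
  [246,264): 18 bp
  [264,280): 16 bp
  [280,287): 7 bp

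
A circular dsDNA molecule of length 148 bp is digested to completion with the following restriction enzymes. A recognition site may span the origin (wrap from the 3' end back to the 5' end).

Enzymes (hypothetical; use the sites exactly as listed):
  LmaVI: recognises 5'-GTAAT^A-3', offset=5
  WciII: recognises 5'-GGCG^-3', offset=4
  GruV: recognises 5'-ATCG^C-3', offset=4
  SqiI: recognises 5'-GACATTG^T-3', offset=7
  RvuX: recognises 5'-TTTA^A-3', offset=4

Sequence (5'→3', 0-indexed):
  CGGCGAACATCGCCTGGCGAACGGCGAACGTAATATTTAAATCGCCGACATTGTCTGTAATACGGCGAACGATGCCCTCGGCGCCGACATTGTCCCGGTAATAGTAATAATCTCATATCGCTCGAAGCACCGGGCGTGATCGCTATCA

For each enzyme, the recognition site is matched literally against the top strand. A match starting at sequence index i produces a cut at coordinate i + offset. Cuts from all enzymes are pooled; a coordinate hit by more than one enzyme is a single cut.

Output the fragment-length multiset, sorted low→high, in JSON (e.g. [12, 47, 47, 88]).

[5,5,6,6,6,7,7,7,8,8,9,9,10,11,12,16,16]

Per-enzyme occurrences:
  LmaVI (GTAATA, off=5): starts [29, 56, 97, 103] → cuts [34, 61, 102, 108]
  WciII (GGCG, off=4): starts [1, 15, 22, 63, 79, 132] → cuts [5, 19, 26, 67, 83, 136]
  GruV (ATCGC, off=4): starts [8, 40, 116, 138] → cuts [12, 44, 120, 142]
  SqiI (GACATTGT, off=7): starts [46, 85] → cuts [53, 92]
  RvuX (TTTAA, off=4): starts [35] → cuts [39]

Pooled cuts: [5, 12, 19, 26, 34, 39, 44, 53, 61, 67, 83, 92, 102, 108, 120, 136, 142]

Fragments:
  5→12: 7 bp
  12→19: 7 bp
  19→26: 7 bp
  26→34: 8 bp
  34→39: 5 bp
  39→44: 5 bp
  44→53: 9 bp
  53→61: 8 bp
  61→67: 6 bp
  67→83: 16 bp
  83→92: 9 bp
  92→102: 10 bp
  102→108: 6 bp
  108→120: 12 bp
  120→136: 16 bp
  136→142: 6 bp
  142→5 (wrap): 148-142+5 = 11 bp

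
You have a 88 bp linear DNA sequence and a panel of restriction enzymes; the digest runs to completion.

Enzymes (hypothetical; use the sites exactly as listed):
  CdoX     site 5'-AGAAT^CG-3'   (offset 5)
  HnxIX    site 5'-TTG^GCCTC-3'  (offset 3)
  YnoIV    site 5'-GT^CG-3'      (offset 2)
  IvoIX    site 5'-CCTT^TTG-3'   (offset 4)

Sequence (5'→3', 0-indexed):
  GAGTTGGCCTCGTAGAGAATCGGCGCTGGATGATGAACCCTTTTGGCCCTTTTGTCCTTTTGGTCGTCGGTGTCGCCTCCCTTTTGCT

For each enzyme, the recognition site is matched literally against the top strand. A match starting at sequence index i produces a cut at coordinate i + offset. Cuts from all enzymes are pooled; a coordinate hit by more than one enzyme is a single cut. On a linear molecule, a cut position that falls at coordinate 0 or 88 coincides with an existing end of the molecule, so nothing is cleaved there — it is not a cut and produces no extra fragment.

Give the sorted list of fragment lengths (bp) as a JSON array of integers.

Scan for sites:
  CdoX AGAATCG/5: at [15] ⇒ [20]
  HnxIX TTGGCCTC/3: at [3] ⇒ [6]
  YnoIV GTCG/2: at [62, 65, 71] ⇒ [64, 67, 73]
  IvoIX CCTTTTG/4: at [38, 47, 55, 79] ⇒ [42, 51, 59, 83]

All cut coordinates (distinct, sorted): [6, 20, 42, 51, 59, 64, 67, 73, 83]

Fragments:
  [0,6): 6 bp
  [6,20): 14 bp
  [20,42): 22 bp
  [42,51): 9 bp
  [51,59): 8 bp
  [59,64): 5 bp
  [64,67): 3 bp
  [67,73): 6 bp
  [73,83): 10 bp
  [83,88): 5 bp

[3,5,5,6,6,8,9,10,14,22]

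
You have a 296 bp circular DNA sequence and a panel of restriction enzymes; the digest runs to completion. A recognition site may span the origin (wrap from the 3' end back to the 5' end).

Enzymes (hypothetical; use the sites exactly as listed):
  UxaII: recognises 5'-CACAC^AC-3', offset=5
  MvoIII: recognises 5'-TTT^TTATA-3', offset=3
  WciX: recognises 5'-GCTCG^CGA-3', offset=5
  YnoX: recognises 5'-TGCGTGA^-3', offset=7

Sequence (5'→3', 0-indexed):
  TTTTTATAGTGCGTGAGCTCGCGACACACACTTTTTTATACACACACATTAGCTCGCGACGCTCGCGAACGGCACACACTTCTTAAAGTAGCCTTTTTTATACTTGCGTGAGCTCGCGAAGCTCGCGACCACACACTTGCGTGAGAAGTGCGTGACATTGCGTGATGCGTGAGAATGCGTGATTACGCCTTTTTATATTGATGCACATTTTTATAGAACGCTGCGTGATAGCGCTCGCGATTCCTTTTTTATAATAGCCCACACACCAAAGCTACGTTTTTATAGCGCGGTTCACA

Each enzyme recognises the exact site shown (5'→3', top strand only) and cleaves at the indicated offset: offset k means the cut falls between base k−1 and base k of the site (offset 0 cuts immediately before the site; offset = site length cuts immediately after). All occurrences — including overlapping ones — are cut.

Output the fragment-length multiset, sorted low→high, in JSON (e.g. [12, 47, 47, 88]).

Per-enzyme occurrences:
  UxaII CACACAC/5: at [24, 40, 72, 129, 259] ⇒ [29, 45, 77, 134, 264]
  MvoIII TTTTTATA/3: at [0, 32, 94, 189, 207, 245, 276] ⇒ [3, 35, 97, 192, 210, 248, 279]
  WciX GCTCGCGA/5: at [16, 51, 60, 111, 120, 232] ⇒ [21, 56, 65, 116, 125, 237]
  YnoX TGCGTGA/7: at [9, 104, 137, 148, 158, 165, 175, 221] ⇒ [16, 111, 144, 155, 165, 172, 182, 228]

All cut coordinates (distinct, sorted): [3, 16, 21, 29, 35, 45, 56, 65, 77, 97, 111, 116, 125, 134, 144, 155, 165, 172, 182, 192, 210, 228, 237, 248, 264, 279]

Fragments:
  3→16: 13 bp
  16→21: 5 bp
  21→29: 8 bp
  29→35: 6 bp
  35→45: 10 bp
  45→56: 11 bp
  56→65: 9 bp
  65→77: 12 bp
  77→97: 20 bp
  97→111: 14 bp
  111→116: 5 bp
  116→125: 9 bp
  125→134: 9 bp
  134→144: 10 bp
  144→155: 11 bp
  155→165: 10 bp
  165→172: 7 bp
  172→182: 10 bp
  182→192: 10 bp
  192→210: 18 bp
  210→228: 18 bp
  228→237: 9 bp
  237→248: 11 bp
  248→264: 16 bp
  264→279: 15 bp
  279→3 (wrap): 296-279+3 = 20 bp

[5,5,6,7,8,9,9,9,9,10,10,10,10,10,11,11,11,12,13,14,15,16,18,18,20,20]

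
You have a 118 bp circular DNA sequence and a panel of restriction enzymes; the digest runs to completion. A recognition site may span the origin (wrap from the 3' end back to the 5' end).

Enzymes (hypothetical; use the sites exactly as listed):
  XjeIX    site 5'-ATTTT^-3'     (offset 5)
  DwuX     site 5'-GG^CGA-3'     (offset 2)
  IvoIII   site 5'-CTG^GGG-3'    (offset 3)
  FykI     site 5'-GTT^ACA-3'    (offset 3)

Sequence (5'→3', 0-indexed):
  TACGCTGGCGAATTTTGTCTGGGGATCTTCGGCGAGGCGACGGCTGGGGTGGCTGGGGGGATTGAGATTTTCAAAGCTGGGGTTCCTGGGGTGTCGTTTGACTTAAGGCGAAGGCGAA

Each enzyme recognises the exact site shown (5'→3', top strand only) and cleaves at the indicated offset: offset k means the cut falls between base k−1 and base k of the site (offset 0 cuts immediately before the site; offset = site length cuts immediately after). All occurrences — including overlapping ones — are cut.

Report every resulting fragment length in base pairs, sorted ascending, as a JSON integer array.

Site scan:
  XjeIX ATTTT/5: at [11, 66] ⇒ [16, 71]
  DwuX GGCGA/2: at [6, 30, 35, 106, 112] ⇒ [8, 32, 37, 108, 114]
  IvoIII CTGGGG/3: at [18, 43, 52, 76, 85] ⇒ [21, 46, 55, 79, 88]
  FykI (GTTACA, off=3): no sites

Pooled cuts: [8, 16, 21, 32, 37, 46, 55, 71, 79, 88, 108, 114]

Fragment lengths:
  8→16: 8 bp
  16→21: 5 bp
  21→32: 11 bp
  32→37: 5 bp
  37→46: 9 bp
  46→55: 9 bp
  55→71: 16 bp
  71→79: 8 bp
  79→88: 9 bp
  88→108: 20 bp
  108→114: 6 bp
  114→8 (wrap): 118-114+8 = 12 bp

[5,5,6,8,8,9,9,9,11,12,16,20]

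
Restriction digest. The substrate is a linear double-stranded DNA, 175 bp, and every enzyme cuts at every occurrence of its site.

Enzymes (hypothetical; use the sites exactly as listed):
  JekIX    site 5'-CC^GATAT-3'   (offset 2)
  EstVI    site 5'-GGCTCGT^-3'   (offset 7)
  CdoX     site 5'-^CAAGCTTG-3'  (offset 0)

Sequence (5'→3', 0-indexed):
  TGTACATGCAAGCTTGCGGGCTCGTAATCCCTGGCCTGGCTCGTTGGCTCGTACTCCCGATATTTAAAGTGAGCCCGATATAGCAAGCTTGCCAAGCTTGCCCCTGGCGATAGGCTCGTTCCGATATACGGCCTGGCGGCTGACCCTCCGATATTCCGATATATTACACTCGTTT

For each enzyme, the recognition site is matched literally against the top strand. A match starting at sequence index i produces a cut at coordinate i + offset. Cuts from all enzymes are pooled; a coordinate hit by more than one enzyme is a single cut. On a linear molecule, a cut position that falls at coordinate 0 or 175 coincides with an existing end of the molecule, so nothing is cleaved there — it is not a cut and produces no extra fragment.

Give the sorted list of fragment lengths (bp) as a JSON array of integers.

[3,6,7,8,8,8,9,17,18,18,19,27,27]

Scan for sites:
  JekIX CCGATAT/2: at [56, 74, 120, 147, 155] ⇒ [58, 76, 122, 149, 157]
  EstVI GGCTCGT/7: at [18, 37, 45, 112] ⇒ [25, 44, 52, 119]
  CdoX CAAGCTTG/0: at [8, 83, 92] ⇒ [8, 83, 92]

Pooled cuts: [8, 25, 44, 52, 58, 76, 83, 92, 119, 122, 149, 157]

Fragments:
  [0,8): 8 bp
  [8,25): 17 bp
  [25,44): 19 bp
  [44,52): 8 bp
  [52,58): 6 bp
  [58,76): 18 bp
  [76,83): 7 bp
  [83,92): 9 bp
  [92,119): 27 bp
  [119,122): 3 bp
  [122,149): 27 bp
  [149,157): 8 bp
  [157,175): 18 bp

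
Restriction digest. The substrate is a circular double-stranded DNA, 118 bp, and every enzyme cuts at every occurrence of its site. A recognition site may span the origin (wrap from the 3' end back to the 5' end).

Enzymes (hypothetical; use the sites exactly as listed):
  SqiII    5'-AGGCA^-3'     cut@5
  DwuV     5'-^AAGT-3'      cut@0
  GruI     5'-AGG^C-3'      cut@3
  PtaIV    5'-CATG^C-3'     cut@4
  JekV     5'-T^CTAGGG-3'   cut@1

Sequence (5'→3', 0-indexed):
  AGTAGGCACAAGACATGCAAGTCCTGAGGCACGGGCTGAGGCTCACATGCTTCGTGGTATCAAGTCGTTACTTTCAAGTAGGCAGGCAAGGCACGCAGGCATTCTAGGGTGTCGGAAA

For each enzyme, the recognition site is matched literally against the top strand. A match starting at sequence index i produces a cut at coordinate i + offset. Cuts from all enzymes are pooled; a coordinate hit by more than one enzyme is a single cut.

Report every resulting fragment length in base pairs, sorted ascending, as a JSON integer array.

[1,2,2,2,2,2,2,2,2,3,6,7,7,8,9,10,11,12,14,14]

Site scan:
  SqiII (AGGCA, off=5): starts [3, 26, 79, 83, 88, 96] → cuts [8, 31, 84, 88, 93, 101]
  DwuV (AAGT, off=0): starts [18, 61, 75, 117] → cuts [18, 61, 75, 117]
  GruI (AGGC, off=3): starts [3, 26, 38, 79, 83, 88, 96] → cuts [6, 29, 41, 82, 86, 91, 99]
  PtaIV (CATGC, off=4): starts [13, 45] → cuts [17, 49]
  JekV (TCTAGGG, off=1): starts [102] → cuts [103]

All cut coordinates (distinct, sorted): [6, 8, 17, 18, 29, 31, 41, 49, 61, 75, 82, 84, 86, 88, 91, 93, 99, 101, 103, 117]

Fragments:
  6→8: 2 bp
  8→17: 9 bp
  17→18: 1 bp
  18→29: 11 bp
  29→31: 2 bp
  31→41: 10 bp
  41→49: 8 bp
  49→61: 12 bp
  61→75: 14 bp
  75→82: 7 bp
  82→84: 2 bp
  84→86: 2 bp
  86→88: 2 bp
  88→91: 3 bp
  91→93: 2 bp
  93→99: 6 bp
  99→101: 2 bp
  101→103: 2 bp
  103→117: 14 bp
  117→6 (wrap): 118-117+6 = 7 bp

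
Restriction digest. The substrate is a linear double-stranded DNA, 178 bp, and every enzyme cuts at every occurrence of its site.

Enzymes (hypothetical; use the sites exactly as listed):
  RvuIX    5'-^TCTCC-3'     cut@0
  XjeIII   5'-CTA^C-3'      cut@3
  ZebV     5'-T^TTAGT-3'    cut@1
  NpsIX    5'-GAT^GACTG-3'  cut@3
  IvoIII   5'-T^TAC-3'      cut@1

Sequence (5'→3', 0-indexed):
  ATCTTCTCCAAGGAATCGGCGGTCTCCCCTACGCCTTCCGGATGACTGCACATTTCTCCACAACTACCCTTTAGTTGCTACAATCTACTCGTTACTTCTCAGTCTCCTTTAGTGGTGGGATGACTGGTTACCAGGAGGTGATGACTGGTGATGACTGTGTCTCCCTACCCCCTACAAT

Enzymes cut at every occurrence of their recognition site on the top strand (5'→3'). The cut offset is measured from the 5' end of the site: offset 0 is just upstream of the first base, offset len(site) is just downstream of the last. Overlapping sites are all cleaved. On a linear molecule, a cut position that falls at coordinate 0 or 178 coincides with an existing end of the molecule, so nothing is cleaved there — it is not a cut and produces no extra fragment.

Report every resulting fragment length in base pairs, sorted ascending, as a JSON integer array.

Per-enzyme occurrences:
  RvuIX TCTCC/0: at [4, 22, 54, 102, 159] ⇒ [4, 22, 54, 102, 159]
  XjeIII CTAC/3: at [28, 63, 77, 84, 164, 171] ⇒ [31, 66, 80, 87, 167, 174]
  ZebV TTTAGT/1: at [69, 107] ⇒ [70, 108]
  NpsIX GATGACTG/3: at [40, 118, 139, 149] ⇒ [43, 121, 142, 152]
  IvoIII TTAC/1: at [91, 127] ⇒ [92, 128]

Pooled cuts: [4, 22, 31, 43, 54, 66, 70, 80, 87, 92, 102, 108, 121, 128, 142, 152, 159, 167, 174]

Fragment lengths:
  [0,4): 4 bp
  [4,22): 18 bp
  [22,31): 9 bp
  [31,43): 12 bp
  [43,54): 11 bp
  [54,66): 12 bp
  [66,70): 4 bp
  [70,80): 10 bp
  [80,87): 7 bp
  [87,92): 5 bp
  [92,102): 10 bp
  [102,108): 6 bp
  [108,121): 13 bp
  [121,128): 7 bp
  [128,142): 14 bp
  [142,152): 10 bp
  [152,159): 7 bp
  [159,167): 8 bp
  [167,174): 7 bp
  [174,178): 4 bp

[4,4,4,5,6,7,7,7,7,8,9,10,10,10,11,12,12,13,14,18]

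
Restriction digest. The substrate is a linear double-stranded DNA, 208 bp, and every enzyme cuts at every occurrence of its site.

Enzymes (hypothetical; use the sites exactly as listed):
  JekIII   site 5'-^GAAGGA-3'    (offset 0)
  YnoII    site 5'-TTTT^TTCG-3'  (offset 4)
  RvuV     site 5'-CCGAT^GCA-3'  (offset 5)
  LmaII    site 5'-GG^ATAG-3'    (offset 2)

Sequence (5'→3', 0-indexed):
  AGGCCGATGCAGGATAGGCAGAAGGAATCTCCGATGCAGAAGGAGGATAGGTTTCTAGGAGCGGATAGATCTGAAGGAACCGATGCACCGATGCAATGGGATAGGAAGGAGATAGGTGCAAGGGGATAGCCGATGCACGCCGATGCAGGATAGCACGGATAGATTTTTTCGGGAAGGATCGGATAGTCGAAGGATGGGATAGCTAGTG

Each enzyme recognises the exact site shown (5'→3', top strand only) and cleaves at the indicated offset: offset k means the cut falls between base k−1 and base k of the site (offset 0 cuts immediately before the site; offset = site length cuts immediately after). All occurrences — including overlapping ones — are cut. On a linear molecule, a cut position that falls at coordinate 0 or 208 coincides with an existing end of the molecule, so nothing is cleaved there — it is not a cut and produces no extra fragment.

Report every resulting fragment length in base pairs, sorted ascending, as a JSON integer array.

[3,4,5,5,5,6,7,8,8,8,8,8,9,9,9,10,10,10,10,12,15,18,21]

Scan for sites:
  JekIII (GAAGGA, off=0): starts [20, 38, 72, 104, 172, 188] → cuts [20, 38, 72, 104, 172, 188]
  YnoII (TTTTTTCG, off=4): starts [163] → cuts [167]
  RvuV (CCGATGCA, off=5): starts [3, 30, 79, 87, 129, 139] → cuts [8, 35, 84, 92, 134, 144]
  LmaII (GGATAG, off=2): starts [11, 44, 62, 98, 123, 147, 156, 180, 196] → cuts [13, 46, 64, 100, 125, 149, 158, 182, 198]

Pooled cuts: [8, 13, 20, 35, 38, 46, 64, 72, 84, 92, 100, 104, 125, 134, 144, 149, 158, 167, 172, 182, 188, 198]

Fragment lengths:
  [0,8): 8 bp
  [8,13): 5 bp
  [13,20): 7 bp
  [20,35): 15 bp
  [35,38): 3 bp
  [38,46): 8 bp
  [46,64): 18 bp
  [64,72): 8 bp
  [72,84): 12 bp
  [84,92): 8 bp
  [92,100): 8 bp
  [100,104): 4 bp
  [104,125): 21 bp
  [125,134): 9 bp
  [134,144): 10 bp
  [144,149): 5 bp
  [149,158): 9 bp
  [158,167): 9 bp
  [167,172): 5 bp
  [172,182): 10 bp
  [182,188): 6 bp
  [188,198): 10 bp
  [198,208): 10 bp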